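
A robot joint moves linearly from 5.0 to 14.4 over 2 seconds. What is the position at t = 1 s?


s = t/T = 1/2 = 0.5
p(t) = p0 + (pf-p0)*s
= 5.0 + (14.4 - 5.0) * 0.5
= 9.7


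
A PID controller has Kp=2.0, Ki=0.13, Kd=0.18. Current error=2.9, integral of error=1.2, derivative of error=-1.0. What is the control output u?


u = Kp*e + Ki*int(e) + Kd*de/dt
= 2.0*2.9 + 0.13*1.2 + 0.18*(-1.0)
= 5.8 + 0.156 + -0.18
= 5.776


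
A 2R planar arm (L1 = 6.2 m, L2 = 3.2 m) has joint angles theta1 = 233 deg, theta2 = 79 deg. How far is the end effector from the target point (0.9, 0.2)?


End effector via forward kinematics:
x = L1*cos(t1) + L2*cos(t1+t2) = -1.59
y = L1*sin(t1) + L2*sin(t1+t2) = -7.3296
Distance to target:
d = sqrt((0.9 - -1.59)^2 + (0.2 - -7.3296)^2)
= sqrt(6.2003 + 56.6949)
= 7.9306 m


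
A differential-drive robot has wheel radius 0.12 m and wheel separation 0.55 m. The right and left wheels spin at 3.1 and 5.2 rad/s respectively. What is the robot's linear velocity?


vR = r*wR = 0.12*3.1 = 0.372 m/s
vL = r*wL = 0.12*5.2 = 0.624 m/s
v = (vR+vL)/2 = 0.498 m/s
omega = (vR-vL)/L = -0.4582 rad/s
linear velocity = 0.498 m/s


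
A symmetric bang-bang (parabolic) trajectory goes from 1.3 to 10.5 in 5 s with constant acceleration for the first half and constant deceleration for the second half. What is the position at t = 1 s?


Symmetric rest-to-rest: each phase covers (pf-p0)/2 in time T/2. 0.5*a*(T/2)^2 = (pf-p0)/2 => a = 4*(pf-p0)/T^2
a = 4*(10.5-1.3)/5^2 = 1.472
t = 1 is in the acceleration phase (t <= T/2).
p = p0 + 0.5*a*t^2 = 1.3 + 0.5*1.472*1^2
= 2.036


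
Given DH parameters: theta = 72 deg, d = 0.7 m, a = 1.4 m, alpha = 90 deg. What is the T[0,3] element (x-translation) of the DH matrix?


T[0,3] = a * cos(theta)
= 1.4 * cos(72 deg)
= 1.4 * 0.309
= 0.4326


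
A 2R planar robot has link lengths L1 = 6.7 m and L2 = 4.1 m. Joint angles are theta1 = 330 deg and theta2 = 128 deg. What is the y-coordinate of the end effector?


Convert angles to radians: theta1 = 5.7596, theta2 = 2.234
y = L1*sin(theta1) + L2*sin(theta1+theta2)
y = -3.35 + 4.0601
y = 0.7101


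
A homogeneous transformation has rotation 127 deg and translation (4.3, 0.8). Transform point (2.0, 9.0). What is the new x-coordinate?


x' = cos(theta)*px - sin(theta)*py + tx
= -0.6018*2.0 - 0.7986*9.0 + 4.3
= -4.0913


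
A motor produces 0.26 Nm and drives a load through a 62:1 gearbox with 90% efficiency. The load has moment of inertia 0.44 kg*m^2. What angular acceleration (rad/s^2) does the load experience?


tau_out = tau_motor * N * eta
= 0.26 * 62 * 0.9 = 14.508 Nm
alpha = tau_out / I = 14.508 / 0.44
= 32.9727 rad/s^2


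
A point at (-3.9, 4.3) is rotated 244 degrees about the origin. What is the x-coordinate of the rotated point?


x' = x*cos(theta) - y*sin(theta)
cos(244 deg) = -0.4384, sin(244 deg) = -0.8988
x' = -3.9 * -0.4384 - 4.3 * -0.8988
= 1.7096 - -3.8648
= 5.5745


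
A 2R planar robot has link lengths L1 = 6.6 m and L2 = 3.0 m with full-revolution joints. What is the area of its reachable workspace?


r_max = L1 + L2 = 9.6 m
r_min = |L1 - L2| = 3.6 m
Area = pi*(r_max^2 - r_min^2)
= pi*(92.16 - 12.96)
= pi * 79.2
= 248.8141 m^2


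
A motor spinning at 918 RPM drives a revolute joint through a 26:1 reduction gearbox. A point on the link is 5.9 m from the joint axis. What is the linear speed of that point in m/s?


omega_motor = 918 * 2*pi/60 = 96.1327 rad/s
omega_joint = omega_motor / 26 = 3.6974 rad/s
v = omega_joint * r = 3.6974 * 5.9
= 21.8147 m/s


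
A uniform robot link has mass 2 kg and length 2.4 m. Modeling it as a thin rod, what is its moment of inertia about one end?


I = (1/3) * m * L^2
= (1/3) * 2 * 2.4^2
= 0.333333 * 2 * 5.76
= 3.84 kg*m^2


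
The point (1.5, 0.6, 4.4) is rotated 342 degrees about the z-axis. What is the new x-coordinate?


Rotation about z-axis: x' = x*cos(theta) - y*sin(theta)
= 1.5 * 0.9511 - 0.6 * -0.309
= 1.612


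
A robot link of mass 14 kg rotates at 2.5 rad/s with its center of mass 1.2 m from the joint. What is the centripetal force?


F = m * omega^2 * r
= 14 * 2.5^2 * 1.2
= 14 * 6.25 * 1.2
= 105.0 N


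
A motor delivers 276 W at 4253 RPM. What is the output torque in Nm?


omega = 4253 * 2*pi/60 = 445.3731 rad/s
tau = P / omega = 276 / 445.3731
= 0.6197 Nm


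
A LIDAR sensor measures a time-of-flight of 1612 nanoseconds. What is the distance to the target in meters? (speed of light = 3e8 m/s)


tof = 1612 ns = 1.612e-06 s
dist = c * tof / 2
= 3e8 * 1.612e-06 / 2
= 241.8 m


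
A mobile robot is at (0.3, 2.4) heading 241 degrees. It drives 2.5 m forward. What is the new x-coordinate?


x_new = x0 + d*cos(theta)
= 0.3 + 2.5*cos(241)
= 0.3 + -1.212
= -0.912


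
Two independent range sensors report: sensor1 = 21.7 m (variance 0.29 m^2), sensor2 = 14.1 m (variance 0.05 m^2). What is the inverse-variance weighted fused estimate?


w1 = (1/var1) / (1/var1 + 1/var2)
   = 3.4483 / (3.4483 + 20.0) = 0.1471
w2 = 1 - w1 = 0.8529
fused = w1*s1 + w2*s2 = 3.1912 + 12.0265
= 15.2176 m


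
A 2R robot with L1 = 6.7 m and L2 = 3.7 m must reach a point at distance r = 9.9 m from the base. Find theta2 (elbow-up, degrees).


cos(theta2) = (r^2 - L1^2 - L2^2) / (2*L1*L2)
cos(theta2) = (98.01 - 44.89 - 13.69) / 49.58
cos(theta2) = 0.79528
theta2 = 37.3183 degrees


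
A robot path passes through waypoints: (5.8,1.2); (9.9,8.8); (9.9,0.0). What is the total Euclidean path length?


Segment lengths:
  seg1 = sqrt((4.1)^2 + (7.6)^2) = 8.6354
  seg2 = sqrt((0.0)^2 + (-8.8)^2) = 8.8
Total = 17.4354


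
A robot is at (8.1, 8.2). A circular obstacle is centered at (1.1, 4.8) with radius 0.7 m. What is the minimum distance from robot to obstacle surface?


center_dist = sqrt((8.1-1.1)^2 + (8.2-4.8)^2)
= sqrt(49.0 + 11.56)
= 7.782
min_dist = center_dist - radius = 7.782 - 0.7 = 7.082 m


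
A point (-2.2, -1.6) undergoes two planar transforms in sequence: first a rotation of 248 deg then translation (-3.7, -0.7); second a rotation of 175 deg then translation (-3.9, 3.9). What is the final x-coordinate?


After transform 1:
x1 = cos(248)*-2.2 - sin(248)*-1.6 + -3.7 = -4.3594
y1 = sin(248)*-2.2 + cos(248)*-1.6 + -0.7 = 1.9392
After transform 2:
x2 = cos(175)*-4.3594 - sin(175)*1.9392 + -3.9
= 0.2738


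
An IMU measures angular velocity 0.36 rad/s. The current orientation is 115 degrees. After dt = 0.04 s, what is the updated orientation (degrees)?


delta_theta = w * dt = 0.36 * 0.04 = 0.0144 rad
= 0.8251 deg
theta_new = 115 + 0.8251 = 115.8251 deg


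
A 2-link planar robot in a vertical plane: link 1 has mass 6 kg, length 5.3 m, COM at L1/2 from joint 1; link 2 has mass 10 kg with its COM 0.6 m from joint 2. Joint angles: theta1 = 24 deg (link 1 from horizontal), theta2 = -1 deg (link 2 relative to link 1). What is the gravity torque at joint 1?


Horizontal distance from joint 1 to link-1 COM:
  x_c1 = (L1/2)*cos(t1) = 2.65 * 0.9135 = 2.4209 m
Horizontal distance from joint 1 to link-2 COM:
  x_c2 = L1*cos(t1) + Lc2*cos(t1+t2)
       = 5.3*0.9135 + 0.6*0.9205 = 5.3941 m
tau1 = m1*g*x_c1 + m2*g*x_c2
     = 6*9.81*2.4209 + 10*9.81*5.3941
     = 142.4939 + 529.1606
     = 671.6545 Nm


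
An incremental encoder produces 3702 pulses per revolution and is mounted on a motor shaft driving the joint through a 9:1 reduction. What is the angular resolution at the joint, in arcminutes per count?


counts per rev = 3702
effective counts at joint = 3702 * 9 = 33318
resolution = 360*60 / 33318
= 0.6483 arcmin/count


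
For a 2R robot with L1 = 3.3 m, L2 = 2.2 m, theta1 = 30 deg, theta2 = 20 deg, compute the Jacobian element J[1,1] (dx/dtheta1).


J[1,1] = -L1*sin(t1) - L2*sin(t1+t2)
= -3.3*sin(30) - 2.2*sin(50)
= -3.3353


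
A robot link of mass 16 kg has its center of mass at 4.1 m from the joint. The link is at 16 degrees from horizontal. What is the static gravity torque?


tau = m*g*L*cos(angle)
= 16 * 9.81 * 4.1 * cos(16 deg)
= 16 * 9.81 * 4.1 * 0.9613
= 618.6065 Nm


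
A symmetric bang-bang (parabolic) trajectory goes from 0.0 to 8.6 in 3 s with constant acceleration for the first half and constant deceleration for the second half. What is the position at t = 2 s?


Symmetric rest-to-rest: each phase covers (pf-p0)/2 in time T/2. 0.5*a*(T/2)^2 = (pf-p0)/2 => a = 4*(pf-p0)/T^2
a = 4*(8.6-0.0)/3^2 = 3.8222
t = 2 is in the deceleration phase (t > T/2).
p = pf - 0.5*a*(T-t)^2 = 8.6 - 0.5*3.8222*1^2
= 6.6889


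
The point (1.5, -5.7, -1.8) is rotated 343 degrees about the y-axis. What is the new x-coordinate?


Rotation about y-axis: x' = x*cos(theta) + z*sin(theta)
= 1.5 * 0.9563 + -1.8 * -0.2924
= 1.9607


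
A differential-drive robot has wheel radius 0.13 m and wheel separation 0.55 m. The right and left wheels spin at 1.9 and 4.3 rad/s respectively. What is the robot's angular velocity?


vR = r*wR = 0.13*1.9 = 0.247 m/s
vL = r*wL = 0.13*4.3 = 0.559 m/s
v = (vR+vL)/2 = 0.403 m/s
omega = (vR-vL)/L = -0.5673 rad/s
angular velocity = -0.5673 rad/s


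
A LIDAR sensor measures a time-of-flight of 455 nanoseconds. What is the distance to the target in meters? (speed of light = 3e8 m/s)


tof = 455 ns = 4.55e-07 s
dist = c * tof / 2
= 3e8 * 4.55e-07 / 2
= 68.25 m


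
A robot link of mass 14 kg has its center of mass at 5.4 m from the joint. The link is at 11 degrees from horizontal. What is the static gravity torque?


tau = m*g*L*cos(angle)
= 14 * 9.81 * 5.4 * cos(11 deg)
= 14 * 9.81 * 5.4 * 0.9816
= 728.0101 Nm


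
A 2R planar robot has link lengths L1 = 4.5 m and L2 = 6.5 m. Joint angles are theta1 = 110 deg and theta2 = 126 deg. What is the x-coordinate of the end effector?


Convert angles to radians: theta1 = 1.9199, theta2 = 2.1991
x = L1*cos(theta1) + L2*cos(theta1+theta2)
x = -1.5391 + -3.6348
x = -5.1738


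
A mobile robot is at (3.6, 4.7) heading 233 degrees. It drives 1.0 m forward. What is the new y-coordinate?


y_new = y0 + d*sin(theta)
= 4.7 + 1.0*sin(233)
= 4.7 + -0.7986
= 3.9014


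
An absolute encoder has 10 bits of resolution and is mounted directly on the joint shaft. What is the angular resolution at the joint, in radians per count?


counts = 2^10 = 1024
resolution = 2*pi / 1024
= 0.0061 rad/count


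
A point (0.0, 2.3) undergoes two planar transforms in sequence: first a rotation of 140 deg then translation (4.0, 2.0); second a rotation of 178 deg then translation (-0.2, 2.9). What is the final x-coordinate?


After transform 1:
x1 = cos(140)*0.0 - sin(140)*2.3 + 4.0 = 2.5216
y1 = sin(140)*0.0 + cos(140)*2.3 + 2.0 = 0.2381
After transform 2:
x2 = cos(178)*2.5216 - sin(178)*0.2381 + -0.2
= -2.7284


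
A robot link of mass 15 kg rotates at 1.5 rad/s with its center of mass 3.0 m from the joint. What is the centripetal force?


F = m * omega^2 * r
= 15 * 1.5^2 * 3.0
= 15 * 2.25 * 3.0
= 101.25 N


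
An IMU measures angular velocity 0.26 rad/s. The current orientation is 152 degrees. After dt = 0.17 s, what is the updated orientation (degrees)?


delta_theta = w * dt = 0.26 * 0.17 = 0.0442 rad
= 2.5325 deg
theta_new = 152 + 2.5325 = 154.5325 deg


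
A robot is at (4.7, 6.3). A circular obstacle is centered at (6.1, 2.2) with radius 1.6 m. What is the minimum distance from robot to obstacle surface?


center_dist = sqrt((4.7-6.1)^2 + (6.3-2.2)^2)
= sqrt(1.96 + 16.81)
= 4.3324
min_dist = center_dist - radius = 4.3324 - 1.6 = 2.7324 m


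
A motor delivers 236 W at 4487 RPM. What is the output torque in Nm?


omega = 4487 * 2*pi/60 = 469.8775 rad/s
tau = P / omega = 236 / 469.8775
= 0.5023 Nm


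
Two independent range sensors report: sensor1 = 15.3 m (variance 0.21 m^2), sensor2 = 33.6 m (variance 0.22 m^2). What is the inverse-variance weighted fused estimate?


w1 = (1/var1) / (1/var1 + 1/var2)
   = 4.7619 / (4.7619 + 4.5455) = 0.5116
w2 = 1 - w1 = 0.4884
fused = w1*s1 + w2*s2 = 7.8279 + 16.4093
= 24.2372 m


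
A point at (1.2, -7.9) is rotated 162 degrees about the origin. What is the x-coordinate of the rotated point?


x' = x*cos(theta) - y*sin(theta)
cos(162 deg) = -0.9511, sin(162 deg) = 0.309
x' = 1.2 * -0.9511 - -7.9 * 0.309
= -1.1413 - -2.4412
= 1.3


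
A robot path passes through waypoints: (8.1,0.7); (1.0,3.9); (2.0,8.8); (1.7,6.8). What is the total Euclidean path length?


Segment lengths:
  seg1 = sqrt((-7.1)^2 + (3.2)^2) = 7.7878
  seg2 = sqrt((1.0)^2 + (4.9)^2) = 5.001
  seg3 = sqrt((-0.3)^2 + (-2.0)^2) = 2.0224
Total = 14.8112


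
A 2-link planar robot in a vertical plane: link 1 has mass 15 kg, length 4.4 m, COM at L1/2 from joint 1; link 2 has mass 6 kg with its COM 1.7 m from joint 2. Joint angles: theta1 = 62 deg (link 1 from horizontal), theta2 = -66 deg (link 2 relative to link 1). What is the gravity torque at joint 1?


Horizontal distance from joint 1 to link-1 COM:
  x_c1 = (L1/2)*cos(t1) = 2.2 * 0.4695 = 1.0328 m
Horizontal distance from joint 1 to link-2 COM:
  x_c2 = L1*cos(t1) + Lc2*cos(t1+t2)
       = 4.4*0.4695 + 1.7*0.9976 = 3.7615 m
tau1 = m1*g*x_c1 + m2*g*x_c2
     = 15*9.81*1.0328 + 6*9.81*3.7615
     = 151.982 + 221.4039
     = 373.3859 Nm


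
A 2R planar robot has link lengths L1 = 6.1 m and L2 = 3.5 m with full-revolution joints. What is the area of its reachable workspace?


r_max = L1 + L2 = 9.6 m
r_min = |L1 - L2| = 2.6 m
Area = pi*(r_max^2 - r_min^2)
= pi*(92.16 - 6.76)
= pi * 85.4
= 268.292 m^2


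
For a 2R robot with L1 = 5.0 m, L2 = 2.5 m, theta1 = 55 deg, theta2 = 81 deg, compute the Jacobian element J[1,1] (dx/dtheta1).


J[1,1] = -L1*sin(t1) - L2*sin(t1+t2)
= -5.0*sin(55) - 2.5*sin(136)
= -5.8324


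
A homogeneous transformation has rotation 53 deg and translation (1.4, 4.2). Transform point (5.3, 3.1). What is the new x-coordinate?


x' = cos(theta)*px - sin(theta)*py + tx
= 0.6018*5.3 - 0.7986*3.1 + 1.4
= 2.1138


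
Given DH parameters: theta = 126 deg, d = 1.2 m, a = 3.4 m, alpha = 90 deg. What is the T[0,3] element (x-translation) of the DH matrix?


T[0,3] = a * cos(theta)
= 3.4 * cos(126 deg)
= 3.4 * -0.5878
= -1.9985


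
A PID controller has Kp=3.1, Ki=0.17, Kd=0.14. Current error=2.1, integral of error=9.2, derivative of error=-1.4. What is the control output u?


u = Kp*e + Ki*int(e) + Kd*de/dt
= 3.1*2.1 + 0.17*9.2 + 0.14*(-1.4)
= 6.51 + 1.564 + -0.196
= 7.878


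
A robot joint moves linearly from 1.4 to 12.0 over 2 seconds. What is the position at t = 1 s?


s = t/T = 1/2 = 0.5
p(t) = p0 + (pf-p0)*s
= 1.4 + (12.0 - 1.4) * 0.5
= 6.7


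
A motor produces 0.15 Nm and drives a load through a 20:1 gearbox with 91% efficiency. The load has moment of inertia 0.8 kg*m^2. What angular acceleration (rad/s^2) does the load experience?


tau_out = tau_motor * N * eta
= 0.15 * 20 * 0.91 = 2.73 Nm
alpha = tau_out / I = 2.73 / 0.8
= 3.4125 rad/s^2


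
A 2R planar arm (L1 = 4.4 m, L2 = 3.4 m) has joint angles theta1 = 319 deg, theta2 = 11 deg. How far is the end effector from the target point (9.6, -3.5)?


End effector via forward kinematics:
x = L1*cos(t1) + L2*cos(t1+t2) = 6.2652
y = L1*sin(t1) + L2*sin(t1+t2) = -4.5867
Distance to target:
d = sqrt((9.6 - 6.2652)^2 + (-3.5 - -4.5867)^2)
= sqrt(11.1208 + 1.1808)
= 3.5074 m


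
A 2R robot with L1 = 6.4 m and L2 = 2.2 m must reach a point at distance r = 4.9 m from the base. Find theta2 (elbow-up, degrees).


cos(theta2) = (r^2 - L1^2 - L2^2) / (2*L1*L2)
cos(theta2) = (24.01 - 40.96 - 4.84) / 28.16
cos(theta2) = -0.773793
theta2 = 140.6957 degrees


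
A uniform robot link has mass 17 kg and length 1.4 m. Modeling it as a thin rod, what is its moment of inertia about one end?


I = (1/3) * m * L^2
= (1/3) * 17 * 1.4^2
= 0.333333 * 17 * 1.96
= 11.1067 kg*m^2


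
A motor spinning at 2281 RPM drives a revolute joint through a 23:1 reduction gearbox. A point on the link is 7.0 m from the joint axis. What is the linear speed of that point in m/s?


omega_motor = 2281 * 2*pi/60 = 238.8658 rad/s
omega_joint = omega_motor / 23 = 10.3855 rad/s
v = omega_joint * r = 10.3855 * 7.0
= 72.6983 m/s


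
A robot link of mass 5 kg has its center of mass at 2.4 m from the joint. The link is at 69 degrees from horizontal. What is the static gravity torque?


tau = m*g*L*cos(angle)
= 5 * 9.81 * 2.4 * cos(69 deg)
= 5 * 9.81 * 2.4 * 0.3584
= 42.1871 Nm


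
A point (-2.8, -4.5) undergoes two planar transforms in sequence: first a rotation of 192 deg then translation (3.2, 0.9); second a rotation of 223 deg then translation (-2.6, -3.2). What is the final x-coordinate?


After transform 1:
x1 = cos(192)*-2.8 - sin(192)*-4.5 + 3.2 = 5.0032
y1 = sin(192)*-2.8 + cos(192)*-4.5 + 0.9 = 5.8838
After transform 2:
x2 = cos(223)*5.0032 - sin(223)*5.8838 + -2.6
= -2.2464


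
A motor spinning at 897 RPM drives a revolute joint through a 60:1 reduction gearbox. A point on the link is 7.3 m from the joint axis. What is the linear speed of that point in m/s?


omega_motor = 897 * 2*pi/60 = 93.9336 rad/s
omega_joint = omega_motor / 60 = 1.5656 rad/s
v = omega_joint * r = 1.5656 * 7.3
= 11.4286 m/s


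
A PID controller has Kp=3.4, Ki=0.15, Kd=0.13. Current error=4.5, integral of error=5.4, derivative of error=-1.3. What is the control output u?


u = Kp*e + Ki*int(e) + Kd*de/dt
= 3.4*4.5 + 0.15*5.4 + 0.13*(-1.3)
= 15.3 + 0.81 + -0.169
= 15.941


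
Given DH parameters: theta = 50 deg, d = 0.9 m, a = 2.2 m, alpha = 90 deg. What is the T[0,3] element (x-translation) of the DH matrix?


T[0,3] = a * cos(theta)
= 2.2 * cos(50 deg)
= 2.2 * 0.6428
= 1.4141


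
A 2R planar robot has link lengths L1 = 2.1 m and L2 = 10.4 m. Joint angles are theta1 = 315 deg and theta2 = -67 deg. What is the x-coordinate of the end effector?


Convert angles to radians: theta1 = 5.4978, theta2 = -1.1694
x = L1*cos(theta1) + L2*cos(theta1+theta2)
x = 1.4849 + -3.8959
x = -2.411


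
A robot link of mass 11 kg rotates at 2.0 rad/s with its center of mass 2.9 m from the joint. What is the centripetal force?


F = m * omega^2 * r
= 11 * 2.0^2 * 2.9
= 11 * 4.0 * 2.9
= 127.6 N


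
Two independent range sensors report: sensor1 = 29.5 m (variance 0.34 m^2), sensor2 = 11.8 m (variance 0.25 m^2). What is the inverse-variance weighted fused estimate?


w1 = (1/var1) / (1/var1 + 1/var2)
   = 2.9412 / (2.9412 + 4.0) = 0.4237
w2 = 1 - w1 = 0.5763
fused = w1*s1 + w2*s2 = 12.5 + 6.8
= 19.3 m


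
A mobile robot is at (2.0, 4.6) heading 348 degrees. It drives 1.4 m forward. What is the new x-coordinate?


x_new = x0 + d*cos(theta)
= 2.0 + 1.4*cos(348)
= 2.0 + 1.3694
= 3.3694


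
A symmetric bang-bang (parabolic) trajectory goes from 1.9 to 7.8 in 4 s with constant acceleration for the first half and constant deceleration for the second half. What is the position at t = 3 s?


Symmetric rest-to-rest: each phase covers (pf-p0)/2 in time T/2. 0.5*a*(T/2)^2 = (pf-p0)/2 => a = 4*(pf-p0)/T^2
a = 4*(7.8-1.9)/4^2 = 1.475
t = 3 is in the deceleration phase (t > T/2).
p = pf - 0.5*a*(T-t)^2 = 7.8 - 0.5*1.475*1^2
= 7.0625


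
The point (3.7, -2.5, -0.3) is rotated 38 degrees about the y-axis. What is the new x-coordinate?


Rotation about y-axis: x' = x*cos(theta) + z*sin(theta)
= 3.7 * 0.788 + -0.3 * 0.6157
= 2.7309


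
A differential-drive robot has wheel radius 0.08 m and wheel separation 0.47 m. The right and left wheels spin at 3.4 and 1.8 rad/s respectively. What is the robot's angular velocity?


vR = r*wR = 0.08*3.4 = 0.272 m/s
vL = r*wL = 0.08*1.8 = 0.144 m/s
v = (vR+vL)/2 = 0.208 m/s
omega = (vR-vL)/L = 0.2723 rad/s
angular velocity = 0.2723 rad/s


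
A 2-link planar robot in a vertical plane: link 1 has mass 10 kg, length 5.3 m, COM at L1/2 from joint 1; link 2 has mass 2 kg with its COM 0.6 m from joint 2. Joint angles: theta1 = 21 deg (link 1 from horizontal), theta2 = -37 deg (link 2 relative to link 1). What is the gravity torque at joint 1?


Horizontal distance from joint 1 to link-1 COM:
  x_c1 = (L1/2)*cos(t1) = 2.65 * 0.9336 = 2.474 m
Horizontal distance from joint 1 to link-2 COM:
  x_c2 = L1*cos(t1) + Lc2*cos(t1+t2)
       = 5.3*0.9336 + 0.6*0.9613 = 5.5247 m
tau1 = m1*g*x_c1 + m2*g*x_c2
     = 10*9.81*2.474 + 2*9.81*5.5247
     = 242.6982 + 108.3953
     = 351.0935 Nm


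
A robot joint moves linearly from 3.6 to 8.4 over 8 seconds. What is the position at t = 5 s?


s = t/T = 5/8 = 0.625
p(t) = p0 + (pf-p0)*s
= 3.6 + (8.4 - 3.6) * 0.625
= 6.6


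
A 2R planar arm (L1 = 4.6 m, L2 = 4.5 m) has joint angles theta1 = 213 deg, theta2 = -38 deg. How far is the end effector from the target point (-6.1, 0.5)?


End effector via forward kinematics:
x = L1*cos(t1) + L2*cos(t1+t2) = -8.3408
y = L1*sin(t1) + L2*sin(t1+t2) = -2.1131
Distance to target:
d = sqrt((-6.1 - -8.3408)^2 + (0.5 - -2.1131)^2)
= sqrt(5.021 + 6.8285)
= 3.4423 m


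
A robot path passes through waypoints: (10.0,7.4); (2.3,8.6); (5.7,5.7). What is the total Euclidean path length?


Segment lengths:
  seg1 = sqrt((-7.7)^2 + (1.2)^2) = 7.7929
  seg2 = sqrt((3.4)^2 + (-2.9)^2) = 4.4688
Total = 12.2617


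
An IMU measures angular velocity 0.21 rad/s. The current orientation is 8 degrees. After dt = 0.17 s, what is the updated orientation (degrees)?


delta_theta = w * dt = 0.21 * 0.17 = 0.0357 rad
= 2.0455 deg
theta_new = 8 + 2.0455 = 10.0455 deg


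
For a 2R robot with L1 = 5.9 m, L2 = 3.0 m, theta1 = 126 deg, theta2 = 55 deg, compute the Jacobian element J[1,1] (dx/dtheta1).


J[1,1] = -L1*sin(t1) - L2*sin(t1+t2)
= -5.9*sin(126) - 3.0*sin(181)
= -4.7208


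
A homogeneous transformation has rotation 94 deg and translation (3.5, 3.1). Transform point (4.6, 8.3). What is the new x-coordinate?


x' = cos(theta)*px - sin(theta)*py + tx
= -0.0698*4.6 - 0.9976*8.3 + 3.5
= -5.1007


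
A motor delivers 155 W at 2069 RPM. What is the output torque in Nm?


omega = 2069 * 2*pi/60 = 216.6652 rad/s
tau = P / omega = 155 / 216.6652
= 0.7154 Nm


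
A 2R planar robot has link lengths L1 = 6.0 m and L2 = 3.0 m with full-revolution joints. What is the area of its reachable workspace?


r_max = L1 + L2 = 9.0 m
r_min = |L1 - L2| = 3.0 m
Area = pi*(r_max^2 - r_min^2)
= pi*(81.0 - 9.0)
= pi * 72.0
= 226.1947 m^2


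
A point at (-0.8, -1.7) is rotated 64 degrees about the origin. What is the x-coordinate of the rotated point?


x' = x*cos(theta) - y*sin(theta)
cos(64 deg) = 0.4384, sin(64 deg) = 0.8988
x' = -0.8 * 0.4384 - -1.7 * 0.8988
= -0.3507 - -1.5279
= 1.1773


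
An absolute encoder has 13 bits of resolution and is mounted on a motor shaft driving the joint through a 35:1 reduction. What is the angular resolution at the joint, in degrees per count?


counts = 2^13 = 8192
effective counts at joint = 8192 * 35 = 286720
resolution = 360 / 286720
= 0.0013 deg/count


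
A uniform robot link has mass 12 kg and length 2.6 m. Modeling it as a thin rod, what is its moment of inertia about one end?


I = (1/3) * m * L^2
= (1/3) * 12 * 2.6^2
= 0.333333 * 12 * 6.76
= 27.04 kg*m^2


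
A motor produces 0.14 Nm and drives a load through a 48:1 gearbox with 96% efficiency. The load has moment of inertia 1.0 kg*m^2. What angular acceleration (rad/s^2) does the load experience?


tau_out = tau_motor * N * eta
= 0.14 * 48 * 0.96 = 6.4512 Nm
alpha = tau_out / I = 6.4512 / 1.0
= 6.4512 rad/s^2


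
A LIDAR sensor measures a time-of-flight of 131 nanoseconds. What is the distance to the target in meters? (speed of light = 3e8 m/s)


tof = 131 ns = 1.31e-07 s
dist = c * tof / 2
= 3e8 * 1.31e-07 / 2
= 19.65 m


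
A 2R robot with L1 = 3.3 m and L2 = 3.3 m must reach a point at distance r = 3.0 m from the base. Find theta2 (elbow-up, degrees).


cos(theta2) = (r^2 - L1^2 - L2^2) / (2*L1*L2)
cos(theta2) = (9.0 - 10.89 - 10.89) / 21.78
cos(theta2) = -0.586777
theta2 = 125.9286 degrees


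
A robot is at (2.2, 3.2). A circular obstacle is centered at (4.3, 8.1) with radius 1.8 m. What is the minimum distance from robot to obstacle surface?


center_dist = sqrt((2.2-4.3)^2 + (3.2-8.1)^2)
= sqrt(4.41 + 24.01)
= 5.331
min_dist = center_dist - radius = 5.331 - 1.8 = 3.531 m


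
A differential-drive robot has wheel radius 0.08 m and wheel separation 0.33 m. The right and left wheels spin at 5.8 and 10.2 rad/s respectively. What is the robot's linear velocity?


vR = r*wR = 0.08*5.8 = 0.464 m/s
vL = r*wL = 0.08*10.2 = 0.816 m/s
v = (vR+vL)/2 = 0.64 m/s
omega = (vR-vL)/L = -1.0667 rad/s
linear velocity = 0.64 m/s


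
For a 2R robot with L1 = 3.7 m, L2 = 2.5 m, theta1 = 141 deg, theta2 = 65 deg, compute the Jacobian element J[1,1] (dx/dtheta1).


J[1,1] = -L1*sin(t1) - L2*sin(t1+t2)
= -3.7*sin(141) - 2.5*sin(206)
= -1.2326


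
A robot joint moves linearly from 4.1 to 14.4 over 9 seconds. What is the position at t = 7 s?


s = t/T = 7/9 = 0.7778
p(t) = p0 + (pf-p0)*s
= 4.1 + (14.4 - 4.1) * 0.7778
= 12.1111


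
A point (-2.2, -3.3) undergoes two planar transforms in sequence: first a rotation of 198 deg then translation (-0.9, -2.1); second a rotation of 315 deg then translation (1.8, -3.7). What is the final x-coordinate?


After transform 1:
x1 = cos(198)*-2.2 - sin(198)*-3.3 + -0.9 = 0.1726
y1 = sin(198)*-2.2 + cos(198)*-3.3 + -2.1 = 1.7183
After transform 2:
x2 = cos(315)*0.1726 - sin(315)*1.7183 + 1.8
= 3.1371


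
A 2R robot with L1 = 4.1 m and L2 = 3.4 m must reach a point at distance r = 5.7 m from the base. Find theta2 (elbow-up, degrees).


cos(theta2) = (r^2 - L1^2 - L2^2) / (2*L1*L2)
cos(theta2) = (32.49 - 16.81 - 11.56) / 27.88
cos(theta2) = 0.147776
theta2 = 81.5019 degrees


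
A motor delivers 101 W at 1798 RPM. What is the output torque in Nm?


omega = 1798 * 2*pi/60 = 188.2861 rad/s
tau = P / omega = 101 / 188.2861
= 0.5364 Nm


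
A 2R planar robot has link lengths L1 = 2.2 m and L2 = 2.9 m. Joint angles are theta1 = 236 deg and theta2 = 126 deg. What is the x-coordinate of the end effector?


Convert angles to radians: theta1 = 4.119, theta2 = 2.1991
x = L1*cos(theta1) + L2*cos(theta1+theta2)
x = -1.2302 + 2.8982
x = 1.668


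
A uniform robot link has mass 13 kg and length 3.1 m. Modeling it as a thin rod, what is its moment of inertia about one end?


I = (1/3) * m * L^2
= (1/3) * 13 * 3.1^2
= 0.333333 * 13 * 9.61
= 41.6433 kg*m^2


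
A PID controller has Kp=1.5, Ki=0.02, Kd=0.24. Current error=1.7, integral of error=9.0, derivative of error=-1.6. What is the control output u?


u = Kp*e + Ki*int(e) + Kd*de/dt
= 1.5*1.7 + 0.02*9.0 + 0.24*(-1.6)
= 2.55 + 0.18 + -0.384
= 2.346


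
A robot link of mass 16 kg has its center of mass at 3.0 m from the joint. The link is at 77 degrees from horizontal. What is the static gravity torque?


tau = m*g*L*cos(angle)
= 16 * 9.81 * 3.0 * cos(77 deg)
= 16 * 9.81 * 3.0 * 0.225
= 105.925 Nm


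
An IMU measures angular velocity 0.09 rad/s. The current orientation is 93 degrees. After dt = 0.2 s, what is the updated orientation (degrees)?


delta_theta = w * dt = 0.09 * 0.2 = 0.018 rad
= 1.0313 deg
theta_new = 93 + 1.0313 = 94.0313 deg


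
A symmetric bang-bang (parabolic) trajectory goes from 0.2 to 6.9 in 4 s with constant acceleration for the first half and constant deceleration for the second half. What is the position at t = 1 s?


Symmetric rest-to-rest: each phase covers (pf-p0)/2 in time T/2. 0.5*a*(T/2)^2 = (pf-p0)/2 => a = 4*(pf-p0)/T^2
a = 4*(6.9-0.2)/4^2 = 1.675
t = 1 is in the acceleration phase (t <= T/2).
p = p0 + 0.5*a*t^2 = 0.2 + 0.5*1.675*1^2
= 1.0375


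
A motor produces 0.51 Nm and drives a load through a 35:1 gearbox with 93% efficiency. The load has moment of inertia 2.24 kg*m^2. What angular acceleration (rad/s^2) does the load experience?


tau_out = tau_motor * N * eta
= 0.51 * 35 * 0.93 = 16.6005 Nm
alpha = tau_out / I = 16.6005 / 2.24
= 7.4109 rad/s^2


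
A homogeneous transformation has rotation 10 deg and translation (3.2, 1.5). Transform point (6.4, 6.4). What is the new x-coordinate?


x' = cos(theta)*px - sin(theta)*py + tx
= 0.9848*6.4 - 0.1736*6.4 + 3.2
= 8.3914


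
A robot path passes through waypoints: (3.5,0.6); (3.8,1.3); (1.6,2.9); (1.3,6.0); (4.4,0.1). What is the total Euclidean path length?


Segment lengths:
  seg1 = sqrt((0.3)^2 + (0.7)^2) = 0.7616
  seg2 = sqrt((-2.2)^2 + (1.6)^2) = 2.7203
  seg3 = sqrt((-0.3)^2 + (3.1)^2) = 3.1145
  seg4 = sqrt((3.1)^2 + (-5.9)^2) = 6.6648
Total = 13.2612


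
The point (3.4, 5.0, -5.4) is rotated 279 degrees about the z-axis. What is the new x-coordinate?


Rotation about z-axis: x' = x*cos(theta) - y*sin(theta)
= 3.4 * 0.1564 - 5.0 * -0.9877
= 5.4703


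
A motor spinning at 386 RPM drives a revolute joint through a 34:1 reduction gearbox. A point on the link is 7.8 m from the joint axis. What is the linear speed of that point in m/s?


omega_motor = 386 * 2*pi/60 = 40.4218 rad/s
omega_joint = omega_motor / 34 = 1.1889 rad/s
v = omega_joint * r = 1.1889 * 7.8
= 9.2732 m/s


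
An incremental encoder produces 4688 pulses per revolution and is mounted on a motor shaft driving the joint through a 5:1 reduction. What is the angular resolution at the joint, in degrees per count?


counts per rev = 4688
effective counts at joint = 4688 * 5 = 23440
resolution = 360 / 23440
= 0.0154 deg/count


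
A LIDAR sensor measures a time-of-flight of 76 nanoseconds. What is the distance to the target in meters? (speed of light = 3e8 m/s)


tof = 76 ns = 7.6e-08 s
dist = c * tof / 2
= 3e8 * 7.6e-08 / 2
= 11.4 m


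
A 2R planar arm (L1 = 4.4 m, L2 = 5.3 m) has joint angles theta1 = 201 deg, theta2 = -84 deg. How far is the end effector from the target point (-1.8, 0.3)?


End effector via forward kinematics:
x = L1*cos(t1) + L2*cos(t1+t2) = -6.5139
y = L1*sin(t1) + L2*sin(t1+t2) = 3.1455
Distance to target:
d = sqrt((-1.8 - -6.5139)^2 + (0.3 - 3.1455)^2)
= sqrt(22.2209 + 8.097)
= 5.5062 m


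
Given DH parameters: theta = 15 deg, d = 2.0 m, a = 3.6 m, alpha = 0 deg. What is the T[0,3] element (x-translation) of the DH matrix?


T[0,3] = a * cos(theta)
= 3.6 * cos(15 deg)
= 3.6 * 0.9659
= 3.4773


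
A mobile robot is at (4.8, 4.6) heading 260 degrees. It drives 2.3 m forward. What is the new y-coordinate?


y_new = y0 + d*sin(theta)
= 4.6 + 2.3*sin(260)
= 4.6 + -2.2651
= 2.3349


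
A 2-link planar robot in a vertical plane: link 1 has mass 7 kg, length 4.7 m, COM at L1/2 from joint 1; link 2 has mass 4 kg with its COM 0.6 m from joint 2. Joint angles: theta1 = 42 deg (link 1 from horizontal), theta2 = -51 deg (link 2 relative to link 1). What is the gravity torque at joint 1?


Horizontal distance from joint 1 to link-1 COM:
  x_c1 = (L1/2)*cos(t1) = 2.35 * 0.7431 = 1.7464 m
Horizontal distance from joint 1 to link-2 COM:
  x_c2 = L1*cos(t1) + Lc2*cos(t1+t2)
       = 4.7*0.7431 + 0.6*0.9877 = 4.0854 m
tau1 = m1*g*x_c1 + m2*g*x_c2
     = 7*9.81*1.7464 + 4*9.81*4.0854
     = 119.9246 + 160.3108
     = 280.2355 Nm


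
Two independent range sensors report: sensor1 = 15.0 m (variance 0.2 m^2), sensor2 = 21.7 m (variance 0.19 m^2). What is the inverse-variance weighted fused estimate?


w1 = (1/var1) / (1/var1 + 1/var2)
   = 5.0 / (5.0 + 5.2632) = 0.4872
w2 = 1 - w1 = 0.5128
fused = w1*s1 + w2*s2 = 7.3077 + 11.1282
= 18.4359 m


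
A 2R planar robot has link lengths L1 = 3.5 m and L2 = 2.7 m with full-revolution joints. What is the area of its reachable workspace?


r_max = L1 + L2 = 6.2 m
r_min = |L1 - L2| = 0.8 m
Area = pi*(r_max^2 - r_min^2)
= pi*(38.44 - 0.64)
= pi * 37.8
= 118.7522 m^2


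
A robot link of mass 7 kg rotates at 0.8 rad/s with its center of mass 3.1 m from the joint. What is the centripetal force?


F = m * omega^2 * r
= 7 * 0.8^2 * 3.1
= 7 * 0.64 * 3.1
= 13.888 N


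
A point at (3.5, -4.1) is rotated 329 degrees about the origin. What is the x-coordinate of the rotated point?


x' = x*cos(theta) - y*sin(theta)
cos(329 deg) = 0.8572, sin(329 deg) = -0.515
x' = 3.5 * 0.8572 - -4.1 * -0.515
= 3.0001 - 2.1117
= 0.8884


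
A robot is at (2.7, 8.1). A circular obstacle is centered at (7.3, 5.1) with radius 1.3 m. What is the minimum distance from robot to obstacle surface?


center_dist = sqrt((2.7-7.3)^2 + (8.1-5.1)^2)
= sqrt(21.16 + 9.0)
= 5.4918
min_dist = center_dist - radius = 5.4918 - 1.3 = 4.1918 m


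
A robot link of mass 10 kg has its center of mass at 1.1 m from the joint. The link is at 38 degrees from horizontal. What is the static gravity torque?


tau = m*g*L*cos(angle)
= 10 * 9.81 * 1.1 * cos(38 deg)
= 10 * 9.81 * 1.1 * 0.788
= 85.0342 Nm


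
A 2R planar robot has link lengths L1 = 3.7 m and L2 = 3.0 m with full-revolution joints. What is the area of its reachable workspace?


r_max = L1 + L2 = 6.7 m
r_min = |L1 - L2| = 0.7 m
Area = pi*(r_max^2 - r_min^2)
= pi*(44.89 - 0.49)
= pi * 44.4
= 139.4867 m^2


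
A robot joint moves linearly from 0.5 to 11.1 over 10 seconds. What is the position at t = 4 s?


s = t/T = 4/10 = 0.4
p(t) = p0 + (pf-p0)*s
= 0.5 + (11.1 - 0.5) * 0.4
= 4.74


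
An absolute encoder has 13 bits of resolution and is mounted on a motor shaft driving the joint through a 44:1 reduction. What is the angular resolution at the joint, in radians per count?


counts = 2^13 = 8192
effective counts at joint = 8192 * 44 = 360448
resolution = 2*pi / 360448
= 1.7432e-05 rad/count


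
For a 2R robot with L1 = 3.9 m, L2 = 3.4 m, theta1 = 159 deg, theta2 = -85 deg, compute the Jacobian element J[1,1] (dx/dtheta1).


J[1,1] = -L1*sin(t1) - L2*sin(t1+t2)
= -3.9*sin(159) - 3.4*sin(74)
= -4.6659


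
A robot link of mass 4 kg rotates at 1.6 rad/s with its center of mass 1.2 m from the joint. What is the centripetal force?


F = m * omega^2 * r
= 4 * 1.6^2 * 1.2
= 4 * 2.56 * 1.2
= 12.288 N


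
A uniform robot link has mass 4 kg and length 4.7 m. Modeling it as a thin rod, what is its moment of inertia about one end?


I = (1/3) * m * L^2
= (1/3) * 4 * 4.7^2
= 0.333333 * 4 * 22.09
= 29.4533 kg*m^2


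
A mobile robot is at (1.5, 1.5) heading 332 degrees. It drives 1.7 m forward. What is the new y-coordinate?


y_new = y0 + d*sin(theta)
= 1.5 + 1.7*sin(332)
= 1.5 + -0.7981
= 0.7019


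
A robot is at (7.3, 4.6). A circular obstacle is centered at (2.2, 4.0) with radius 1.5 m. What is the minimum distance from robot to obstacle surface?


center_dist = sqrt((7.3-2.2)^2 + (4.6-4.0)^2)
= sqrt(26.01 + 0.36)
= 5.1352
min_dist = center_dist - radius = 5.1352 - 1.5 = 3.6352 m


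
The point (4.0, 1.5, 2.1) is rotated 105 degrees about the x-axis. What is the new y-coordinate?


Rotation about x-axis: y' = y*cos(theta) - z*sin(theta)
= 1.5 * -0.2588 - 2.1 * 0.9659
= -2.4167


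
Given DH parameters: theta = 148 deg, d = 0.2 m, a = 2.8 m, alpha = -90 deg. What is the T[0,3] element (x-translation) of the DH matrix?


T[0,3] = a * cos(theta)
= 2.8 * cos(148 deg)
= 2.8 * -0.848
= -2.3745


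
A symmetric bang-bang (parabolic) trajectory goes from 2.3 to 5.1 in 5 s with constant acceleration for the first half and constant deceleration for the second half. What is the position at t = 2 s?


Symmetric rest-to-rest: each phase covers (pf-p0)/2 in time T/2. 0.5*a*(T/2)^2 = (pf-p0)/2 => a = 4*(pf-p0)/T^2
a = 4*(5.1-2.3)/5^2 = 0.448
t = 2 is in the acceleration phase (t <= T/2).
p = p0 + 0.5*a*t^2 = 2.3 + 0.5*0.448*2^2
= 3.196


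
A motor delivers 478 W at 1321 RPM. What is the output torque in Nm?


omega = 1321 * 2*pi/60 = 138.3348 rad/s
tau = P / omega = 478 / 138.3348
= 3.4554 Nm


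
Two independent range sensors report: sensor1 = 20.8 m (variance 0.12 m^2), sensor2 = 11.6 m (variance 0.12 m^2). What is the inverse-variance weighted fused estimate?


w1 = (1/var1) / (1/var1 + 1/var2)
   = 8.3333 / (8.3333 + 8.3333) = 0.5
w2 = 1 - w1 = 0.5
fused = w1*s1 + w2*s2 = 10.4 + 5.8
= 16.2 m


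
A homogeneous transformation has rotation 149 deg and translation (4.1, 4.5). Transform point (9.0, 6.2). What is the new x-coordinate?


x' = cos(theta)*px - sin(theta)*py + tx
= -0.8572*9.0 - 0.515*6.2 + 4.1
= -6.8077


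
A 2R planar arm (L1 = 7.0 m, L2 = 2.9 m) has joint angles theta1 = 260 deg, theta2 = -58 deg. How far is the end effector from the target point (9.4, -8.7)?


End effector via forward kinematics:
x = L1*cos(t1) + L2*cos(t1+t2) = -3.9044
y = L1*sin(t1) + L2*sin(t1+t2) = -7.98
Distance to target:
d = sqrt((9.4 - -3.9044)^2 + (-8.7 - -7.98)^2)
= sqrt(177.0063 + 0.5184)
= 13.3238 m


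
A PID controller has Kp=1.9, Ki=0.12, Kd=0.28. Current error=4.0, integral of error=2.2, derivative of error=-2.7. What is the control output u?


u = Kp*e + Ki*int(e) + Kd*de/dt
= 1.9*4.0 + 0.12*2.2 + 0.28*(-2.7)
= 7.6 + 0.264 + -0.756
= 7.108


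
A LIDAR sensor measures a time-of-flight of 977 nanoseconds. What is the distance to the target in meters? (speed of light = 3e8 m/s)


tof = 977 ns = 9.77e-07 s
dist = c * tof / 2
= 3e8 * 9.77e-07 / 2
= 146.55 m


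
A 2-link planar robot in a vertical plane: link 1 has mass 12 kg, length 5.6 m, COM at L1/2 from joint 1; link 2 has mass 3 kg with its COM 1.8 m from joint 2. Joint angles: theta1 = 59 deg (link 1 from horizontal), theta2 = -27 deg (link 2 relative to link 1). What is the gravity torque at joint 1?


Horizontal distance from joint 1 to link-1 COM:
  x_c1 = (L1/2)*cos(t1) = 2.8 * 0.515 = 1.4421 m
Horizontal distance from joint 1 to link-2 COM:
  x_c2 = L1*cos(t1) + Lc2*cos(t1+t2)
       = 5.6*0.515 + 1.8*0.848 = 4.4107 m
tau1 = m1*g*x_c1 + m2*g*x_c2
     = 12*9.81*1.4421 + 3*9.81*4.4107
     = 169.7648 + 129.8069
     = 299.5717 Nm


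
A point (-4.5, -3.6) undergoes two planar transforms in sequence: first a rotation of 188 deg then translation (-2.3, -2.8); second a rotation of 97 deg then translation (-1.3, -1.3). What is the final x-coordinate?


After transform 1:
x1 = cos(188)*-4.5 - sin(188)*-3.6 + -2.3 = 1.6552
y1 = sin(188)*-4.5 + cos(188)*-3.6 + -2.8 = 1.3912
After transform 2:
x2 = cos(97)*1.6552 - sin(97)*1.3912 + -1.3
= -2.8826


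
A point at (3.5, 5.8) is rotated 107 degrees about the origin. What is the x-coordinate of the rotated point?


x' = x*cos(theta) - y*sin(theta)
cos(107 deg) = -0.2924, sin(107 deg) = 0.9563
x' = 3.5 * -0.2924 - 5.8 * 0.9563
= -1.0233 - 5.5466
= -6.5699


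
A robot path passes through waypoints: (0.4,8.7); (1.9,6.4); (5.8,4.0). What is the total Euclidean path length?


Segment lengths:
  seg1 = sqrt((1.5)^2 + (-2.3)^2) = 2.7459
  seg2 = sqrt((3.9)^2 + (-2.4)^2) = 4.5793
Total = 7.3252


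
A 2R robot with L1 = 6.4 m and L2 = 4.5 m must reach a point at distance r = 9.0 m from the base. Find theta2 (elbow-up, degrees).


cos(theta2) = (r^2 - L1^2 - L2^2) / (2*L1*L2)
cos(theta2) = (81.0 - 40.96 - 20.25) / 57.6
cos(theta2) = 0.343576
theta2 = 69.9051 degrees


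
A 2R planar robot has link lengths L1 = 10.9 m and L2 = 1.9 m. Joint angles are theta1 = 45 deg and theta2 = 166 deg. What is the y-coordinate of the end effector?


Convert angles to radians: theta1 = 0.7854, theta2 = 2.8972
y = L1*sin(theta1) + L2*sin(theta1+theta2)
y = 7.7075 + -0.9786
y = 6.7289


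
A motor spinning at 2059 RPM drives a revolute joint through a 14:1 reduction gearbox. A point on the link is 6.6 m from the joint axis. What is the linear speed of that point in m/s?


omega_motor = 2059 * 2*pi/60 = 215.618 rad/s
omega_joint = omega_motor / 14 = 15.4013 rad/s
v = omega_joint * r = 15.4013 * 6.6
= 101.6485 m/s


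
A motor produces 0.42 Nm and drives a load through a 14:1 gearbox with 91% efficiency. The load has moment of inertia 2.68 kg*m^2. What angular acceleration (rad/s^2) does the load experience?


tau_out = tau_motor * N * eta
= 0.42 * 14 * 0.91 = 5.3508 Nm
alpha = tau_out / I = 5.3508 / 2.68
= 1.9966 rad/s^2


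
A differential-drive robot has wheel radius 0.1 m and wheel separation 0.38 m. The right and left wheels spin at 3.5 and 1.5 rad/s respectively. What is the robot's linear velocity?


vR = r*wR = 0.1*3.5 = 0.35 m/s
vL = r*wL = 0.1*1.5 = 0.15 m/s
v = (vR+vL)/2 = 0.25 m/s
omega = (vR-vL)/L = 0.5263 rad/s
linear velocity = 0.25 m/s
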